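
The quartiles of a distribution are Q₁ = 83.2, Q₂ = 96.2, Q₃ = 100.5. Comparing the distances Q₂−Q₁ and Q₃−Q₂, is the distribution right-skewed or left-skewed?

Q₂ − Q₁ = 13.0;  Q₃ − Q₂ = 4.3
Q₂ − Q₁ > Q₃ − Q₂ ⇒ the lower half is more spread out ⇒ left-skewed.

left-skewed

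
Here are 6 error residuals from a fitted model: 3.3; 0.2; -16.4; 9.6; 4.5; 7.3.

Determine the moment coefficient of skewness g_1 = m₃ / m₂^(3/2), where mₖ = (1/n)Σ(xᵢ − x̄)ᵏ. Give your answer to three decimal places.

-1.321

x̄ = (3.3 + 0.2 - 16.4 + 9.6 + 4.5 + 7.3) / 6 = 1.4167
deviations (xᵢ − x̄): 1.8833, -1.2167, -17.8167, 8.1833, 3.0833, 5.8833
Σ(xᵢ − x̄)² = 433.5483 ⇒ m₂ = 433.5483/6 = 72.25806
Σ(xᵢ − x̄)³ = -4869.7604 ⇒ m₃ = -4869.7604/6 = -811.62674
m₂^(3/2) = 72.25806^(1.5) = 614.22771
g_1 = m₃ / m₂^(3/2) = -811.62674 / 614.22771 ≈ -1.321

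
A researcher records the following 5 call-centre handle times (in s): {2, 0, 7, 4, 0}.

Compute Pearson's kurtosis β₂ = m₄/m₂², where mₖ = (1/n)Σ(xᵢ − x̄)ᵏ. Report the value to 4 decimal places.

x̄ = 2.6000
Σ(xᵢ − x̄)² = 35.2000 ⇒ m₂ = 7.04000
Σ(xᵢ − x̄)⁴ = 470.1760 ⇒ m₄ = 94.03520
m₂² = 49.56160
β₂ = m₄/m₂² = 94.03520 / 49.56160 ≈ 1.8973

1.8973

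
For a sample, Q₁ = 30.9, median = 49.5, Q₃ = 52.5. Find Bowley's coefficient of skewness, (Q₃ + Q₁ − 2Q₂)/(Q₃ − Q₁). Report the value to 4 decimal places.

-0.7222

numerator: Q₃ + Q₁ − 2Q₂ = 52.5 + 30.9 − 2×49.5 = -15.6000
denominator: Q₃ − Q₁ = 52.5 − 30.9 = 21.6000
Bowley skewness = -15.6000 / 21.6000 ≈ -0.7222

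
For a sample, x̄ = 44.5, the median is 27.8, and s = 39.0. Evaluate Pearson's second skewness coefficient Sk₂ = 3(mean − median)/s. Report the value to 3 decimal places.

1.285

Sk₂ = 3(44.5 − 27.8) / 39.0 = 3 × 16.7000 / 39.0
    = 50.1000 / 39.0 ≈ 1.285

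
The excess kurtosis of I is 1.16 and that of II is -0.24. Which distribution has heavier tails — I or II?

I

Higher excess kurtosis ⇒ heavier tails relative to the normal distribution.
1.16 vs -0.24: the larger is 1.16, so I has heavier tails. (I is leptokurtic — heavier-than-normal tails; the other is platykurtic.)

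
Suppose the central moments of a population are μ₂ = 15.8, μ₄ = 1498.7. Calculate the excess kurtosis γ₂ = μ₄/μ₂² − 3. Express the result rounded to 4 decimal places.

μ₂² = 15.8² = 249.64000
μ₄/μ₂² = 1498.7 / 249.64000 = 6.00344
γ₂ = 6.00344 − 3 ≈ 3.0034

3.0034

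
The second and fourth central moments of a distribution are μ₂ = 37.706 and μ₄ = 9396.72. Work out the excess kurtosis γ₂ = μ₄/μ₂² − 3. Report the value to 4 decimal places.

3.6093

μ₂² = 37.706² = 1421.74244
μ₄/μ₂² = 9396.72 / 1421.74244 = 6.60930
γ₂ = 6.60930 − 3 ≈ 3.6093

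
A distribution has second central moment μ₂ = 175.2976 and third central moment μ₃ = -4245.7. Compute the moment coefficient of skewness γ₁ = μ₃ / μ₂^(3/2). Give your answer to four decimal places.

-1.8293

σ = √μ₂ = √175.2976 = 13.24000
σ³ = μ₂^(3/2) = 2320.94022
γ₁ = μ₃/σ³ = -4245.7 / 2320.94022 ≈ -1.8293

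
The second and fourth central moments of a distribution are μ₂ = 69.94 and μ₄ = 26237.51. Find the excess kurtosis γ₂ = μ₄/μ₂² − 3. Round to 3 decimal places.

μ₂² = 69.94² = 4891.60360
μ₄/μ₂² = 26237.51 / 4891.60360 = 5.36378
γ₂ = 5.36378 − 3 ≈ 2.364

2.364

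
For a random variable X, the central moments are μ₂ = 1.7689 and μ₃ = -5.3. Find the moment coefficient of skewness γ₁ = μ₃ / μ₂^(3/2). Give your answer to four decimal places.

-2.2528

σ = √μ₂ = √1.7689 = 1.33000
σ³ = μ₂^(3/2) = 2.35264
γ₁ = μ₃/σ³ = -5.3 / 2.35264 ≈ -2.2528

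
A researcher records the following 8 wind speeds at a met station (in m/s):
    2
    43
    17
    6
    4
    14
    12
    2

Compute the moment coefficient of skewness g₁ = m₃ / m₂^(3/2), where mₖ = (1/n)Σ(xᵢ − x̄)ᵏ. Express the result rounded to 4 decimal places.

x̄ = (2 + 43 + 17 + 6 + 4 + 14 + 12 + 2) / 8 = 12.5000
deviations (xᵢ − x̄): -10.5000, 30.5000, 4.5000, -6.5000, -8.5000, 1.5000, -0.5000, -10.5000
Σ(xᵢ − x̄)² = 1288.0000 ⇒ m₂ = 1288.0000/8 = 161.00000
Σ(xᵢ − x̄)³ = 25263.0000 ⇒ m₃ = 25263.0000/8 = 3157.87500
m₂^(3/2) = 161.00000^(1.5) = 2042.86098
g₁ = m₃ / m₂^(3/2) = 3157.87500 / 2042.86098 ≈ 1.5458

1.5458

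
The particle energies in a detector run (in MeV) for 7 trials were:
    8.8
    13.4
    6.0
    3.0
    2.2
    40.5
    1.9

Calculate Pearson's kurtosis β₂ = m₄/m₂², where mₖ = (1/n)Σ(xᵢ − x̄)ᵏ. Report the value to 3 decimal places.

x̄ = 10.8286
Σ(xᵢ − x̄)² = 1129.8943 ⇒ m₂ = 161.41347
Σ(xᵢ − x̄)⁴ = 791351.6265 ⇒ m₄ = 113050.23236
m₂² = 26054.30810
β₂ = m₄/m₂² = 113050.23236 / 26054.30810 ≈ 4.339

4.339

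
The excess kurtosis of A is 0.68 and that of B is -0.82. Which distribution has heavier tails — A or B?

Higher excess kurtosis ⇒ heavier tails relative to the normal distribution.
0.68 vs -0.82: the larger is 0.68, so A has heavier tails. (A is leptokurtic — heavier-than-normal tails; the other is platykurtic.)

A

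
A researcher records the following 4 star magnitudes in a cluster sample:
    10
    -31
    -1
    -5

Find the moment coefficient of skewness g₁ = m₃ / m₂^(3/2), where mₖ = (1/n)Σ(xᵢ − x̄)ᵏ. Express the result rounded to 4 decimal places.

x̄ = (10 - 31 - 1 - 5) / 4 = -6.7500
deviations (xᵢ − x̄): 16.7500, -24.2500, 5.7500, 1.7500
Σ(xᵢ − x̄)² = 904.7500 ⇒ m₂ = 904.7500/4 = 226.18750
Σ(xᵢ − x̄)³ = -9365.6250 ⇒ m₃ = -9365.6250/4 = -2341.40625
m₂^(3/2) = 226.18750^(1.5) = 3401.75397
g₁ = m₃ / m₂^(3/2) = -2341.40625 / 3401.75397 ≈ -0.6883

-0.6883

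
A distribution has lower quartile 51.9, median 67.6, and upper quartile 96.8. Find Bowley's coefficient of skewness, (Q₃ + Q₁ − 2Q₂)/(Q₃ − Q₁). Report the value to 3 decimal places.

0.301

numerator: Q₃ + Q₁ − 2Q₂ = 96.8 + 51.9 − 2×67.6 = 13.5000
denominator: Q₃ − Q₁ = 96.8 − 51.9 = 44.9000
Bowley skewness = 13.5000 / 44.9000 ≈ 0.301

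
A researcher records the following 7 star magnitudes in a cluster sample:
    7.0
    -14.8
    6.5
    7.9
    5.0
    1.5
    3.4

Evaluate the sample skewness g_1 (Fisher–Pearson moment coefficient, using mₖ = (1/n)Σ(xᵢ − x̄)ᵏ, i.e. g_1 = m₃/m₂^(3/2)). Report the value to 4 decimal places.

x̄ = (7.0 - 14.8 + 6.5 + 7.9 + 5.0 + 1.5 + 3.4) / 7 = 2.3571
deviations (xᵢ − x̄): 4.6429, -17.1571, 4.1429, 5.5429, 2.6429, -0.8571, 1.0429
Σ(xᵢ − x̄)² = 372.6171 ⇒ m₂ = 372.6171/7 = 53.23102
Σ(xᵢ − x̄)³ = -4690.0605 ⇒ m₃ = -4690.0605/7 = -670.00865
m₂^(3/2) = 53.23102^(1.5) = 388.37135
g_1 = m₃ / m₂^(3/2) = -670.00865 / 388.37135 ≈ -1.7252

-1.7252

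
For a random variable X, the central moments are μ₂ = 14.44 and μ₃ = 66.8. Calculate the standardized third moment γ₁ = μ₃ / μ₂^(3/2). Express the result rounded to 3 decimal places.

σ = √μ₂ = √14.44 = 3.80000
σ³ = μ₂^(3/2) = 54.87200
γ₁ = μ₃/σ³ = 66.8 / 54.87200 ≈ 1.217

1.217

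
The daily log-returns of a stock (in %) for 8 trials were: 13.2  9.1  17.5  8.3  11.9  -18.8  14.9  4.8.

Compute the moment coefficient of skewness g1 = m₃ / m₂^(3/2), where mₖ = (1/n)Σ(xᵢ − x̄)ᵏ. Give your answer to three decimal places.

x̄ = (13.2 + 9.1 + 17.5 + 8.3 + 11.9 - 18.8 + 14.9 + 4.8) / 8 = 7.6125
deviations (xᵢ − x̄): 5.5875, 1.4875, 9.8875, 0.6875, 4.2875, -26.4125, 7.2875, -2.8125
Σ(xᵢ − x̄)² = 908.6888 ⇒ m₂ = 908.6888/8 = 113.58609
Σ(xᵢ − x̄)³ = -16837.6148 ⇒ m₃ = -16837.6148/8 = -2104.70186
m₂^(3/2) = 113.58609^(1.5) = 1210.56398
g1 = m₃ / m₂^(3/2) = -2104.70186 / 1210.56398 ≈ -1.739

-1.739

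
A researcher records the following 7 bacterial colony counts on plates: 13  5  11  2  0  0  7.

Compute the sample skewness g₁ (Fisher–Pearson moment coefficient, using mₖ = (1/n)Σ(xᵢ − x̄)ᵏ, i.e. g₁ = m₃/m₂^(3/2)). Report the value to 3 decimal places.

x̄ = (13 + 5 + 11 + 2 + 0 + 0 + 7) / 7 = 5.4286
deviations (xᵢ − x̄): 7.5714, -0.4286, 5.5714, -3.4286, -5.4286, -5.4286, 1.5714
Σ(xᵢ − x̄)² = 161.7143 ⇒ m₂ = 161.7143/7 = 23.10204
Σ(xᵢ − x̄)³ = 250.5306 ⇒ m₃ = 250.5306/7 = 35.79009
m₂^(3/2) = 23.10204^(1.5) = 111.03899
g₁ = m₃ / m₂^(3/2) = 35.79009 / 111.03899 ≈ 0.322

0.322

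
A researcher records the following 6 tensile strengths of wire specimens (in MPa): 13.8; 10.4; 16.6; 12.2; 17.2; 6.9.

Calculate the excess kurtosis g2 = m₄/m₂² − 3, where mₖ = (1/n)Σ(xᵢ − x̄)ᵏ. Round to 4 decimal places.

x̄ = 12.8500
Σ(xᵢ − x̄)² = 75.7150 ⇒ m₂ = 12.61917
Σ(xᵢ − x̄)⁴ = 1846.1749 ⇒ m₄ = 307.69582
m₂² = 159.24337
g2 = m₄/m₂² − 3 = 1.93224 − 3 ≈ -1.0678

-1.0678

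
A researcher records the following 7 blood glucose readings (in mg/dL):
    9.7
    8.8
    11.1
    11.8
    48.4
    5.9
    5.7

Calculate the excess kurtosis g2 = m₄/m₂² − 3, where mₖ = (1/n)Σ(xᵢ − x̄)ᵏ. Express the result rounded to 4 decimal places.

x̄ = 14.4857
Σ(xᵢ − x̄)² = 1374.9886 ⇒ m₂ = 196.42694
Σ(xᵢ − x̄)⁴ = 1336056.1863 ⇒ m₄ = 190865.16947
m₂² = 38583.54228
g2 = m₄/m₂² − 3 = 4.94680 − 3 ≈ 1.9468

1.9468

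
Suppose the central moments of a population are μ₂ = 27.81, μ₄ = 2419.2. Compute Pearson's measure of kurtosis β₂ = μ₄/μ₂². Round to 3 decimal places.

μ₂² = 27.81² = 773.39610
μ₄/μ₂² = 2419.2 / 773.39610 = 3.12802
β₂ ≈ 3.128

3.128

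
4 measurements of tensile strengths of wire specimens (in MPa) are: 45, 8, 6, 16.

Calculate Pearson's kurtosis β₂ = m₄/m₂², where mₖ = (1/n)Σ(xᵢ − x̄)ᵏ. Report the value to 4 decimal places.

2.1666

x̄ = 18.7500
Σ(xᵢ − x̄)² = 974.7500 ⇒ m₂ = 243.68750
Σ(xᵢ − x̄)⁴ = 514645.5781 ⇒ m₄ = 128661.39453
m₂² = 59383.59766
β₂ = m₄/m₂² = 128661.39453 / 59383.59766 ≈ 2.1666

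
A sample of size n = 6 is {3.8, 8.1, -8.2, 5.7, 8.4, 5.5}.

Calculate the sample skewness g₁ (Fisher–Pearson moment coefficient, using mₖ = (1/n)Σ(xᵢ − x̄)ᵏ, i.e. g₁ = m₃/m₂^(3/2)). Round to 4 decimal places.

x̄ = (3.8 + 8.1 - 8.2 + 5.7 + 8.4 + 5.5) / 6 = 3.8833
deviations (xᵢ − x̄): -0.0833, 4.2167, -12.0833, 1.8167, 4.5167, 1.6167
Σ(xᵢ − x̄)² = 190.1083 ⇒ m₂ = 190.1083/6 = 31.68472
Σ(xᵢ − x̄)³ = -1586.9156 ⇒ m₃ = -1586.9156/6 = -264.48593
m₂^(3/2) = 31.68472^(1.5) = 178.35072
g₁ = m₃ / m₂^(3/2) = -264.48593 / 178.35072 ≈ -1.4830

-1.4830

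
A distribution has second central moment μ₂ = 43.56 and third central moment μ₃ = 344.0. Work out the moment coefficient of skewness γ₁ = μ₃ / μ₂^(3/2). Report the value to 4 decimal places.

σ = √μ₂ = √43.56 = 6.60000
σ³ = μ₂^(3/2) = 287.49600
γ₁ = μ₃/σ³ = 344.0 / 287.49600 ≈ 1.1965

1.1965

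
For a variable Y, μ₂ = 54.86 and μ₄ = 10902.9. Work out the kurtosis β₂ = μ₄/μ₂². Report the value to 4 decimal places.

μ₂² = 54.86² = 3009.61960
μ₄/μ₂² = 10902.9 / 3009.61960 = 3.62268
β₂ ≈ 3.6227

3.6227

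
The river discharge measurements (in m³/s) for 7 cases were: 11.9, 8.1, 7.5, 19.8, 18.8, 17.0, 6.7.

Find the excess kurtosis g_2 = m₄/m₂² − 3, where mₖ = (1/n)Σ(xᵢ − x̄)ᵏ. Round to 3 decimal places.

-1.721

x̄ = 12.8286
Σ(xᵢ − x̄)² = 190.8343 ⇒ m₂ = 27.26204
Σ(xᵢ − x̄)⁴ = 6653.9118 ⇒ m₄ = 950.55883
m₂² = 743.21887
g_2 = m₄/m₂² − 3 = 1.27898 − 3 ≈ -1.721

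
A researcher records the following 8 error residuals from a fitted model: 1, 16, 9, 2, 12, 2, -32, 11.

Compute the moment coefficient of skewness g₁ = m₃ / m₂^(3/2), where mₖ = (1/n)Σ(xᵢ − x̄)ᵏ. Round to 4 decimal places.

-1.6869

x̄ = (1 + 16 + 9 + 2 + 12 + 2 - 32 + 11) / 8 = 2.6250
deviations (xᵢ − x̄): -1.6250, 13.3750, 6.3750, -0.6250, 9.3750, -0.6250, -34.6250, 8.3750
Σ(xᵢ − x̄)² = 1579.8750 ⇒ m₂ = 1579.8750/8 = 197.48438
Σ(xᵢ − x̄)³ = -37453.2188 ⇒ m₃ = -37453.2188/8 = -4681.65234
m₂^(3/2) = 197.48438^(1.5) = 2775.23082
g₁ = m₃ / m₂^(3/2) = -4681.65234 / 2775.23082 ≈ -1.6869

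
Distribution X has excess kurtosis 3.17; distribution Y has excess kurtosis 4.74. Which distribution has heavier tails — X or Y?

Higher excess kurtosis ⇒ heavier tails relative to the normal distribution.
3.17 vs 4.74: the larger is 4.74, so Y has heavier tails.

Y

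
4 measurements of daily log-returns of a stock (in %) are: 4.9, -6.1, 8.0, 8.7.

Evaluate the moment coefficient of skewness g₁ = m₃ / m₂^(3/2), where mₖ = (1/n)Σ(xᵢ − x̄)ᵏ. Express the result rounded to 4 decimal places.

-0.9679

x̄ = (4.9 - 6.1 + 8.0 + 8.7) / 4 = 3.8750
deviations (xᵢ − x̄): 1.0250, -9.9750, 4.1250, 4.8250
Σ(xᵢ − x̄)² = 140.8475 ⇒ m₂ = 140.8475/4 = 35.21188
Σ(xᵢ − x̄)³ = -808.9234 ⇒ m₃ = -808.9234/4 = -202.23084
m₂^(3/2) = 35.21188^(1.5) = 208.94584
g₁ = m₃ / m₂^(3/2) = -202.23084 / 208.94584 ≈ -0.9679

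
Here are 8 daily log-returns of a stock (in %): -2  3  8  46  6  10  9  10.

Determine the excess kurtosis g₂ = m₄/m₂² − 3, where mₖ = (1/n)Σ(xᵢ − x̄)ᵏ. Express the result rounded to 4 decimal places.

x̄ = 11.2500
Σ(xᵢ − x̄)² = 1497.5000 ⇒ m₂ = 187.18750
Σ(xᵢ − x̄)⁴ = 1494563.6563 ⇒ m₄ = 186820.45703
m₂² = 35039.16016
g₂ = m₄/m₂² − 3 = 5.33176 − 3 ≈ 2.3318

2.3318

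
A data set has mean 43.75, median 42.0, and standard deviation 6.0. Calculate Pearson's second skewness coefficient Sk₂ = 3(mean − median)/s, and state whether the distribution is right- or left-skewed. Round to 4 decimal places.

0.8750, right-skewed

Sk₂ = 3(43.75 − 42.0) / 6.0 = 3 × 1.7500 / 6.0
    = 5.2500 / 6.0 ≈ 0.8750
Sk₂ > 0 ⇒ mean > median ⇒ right-skewed (positive skew).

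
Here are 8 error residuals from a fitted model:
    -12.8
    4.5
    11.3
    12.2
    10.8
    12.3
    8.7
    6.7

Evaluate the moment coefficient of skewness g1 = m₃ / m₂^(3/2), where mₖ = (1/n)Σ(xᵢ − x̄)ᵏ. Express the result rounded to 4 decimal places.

x̄ = (-12.8 + 4.5 + 11.3 + 12.2 + 10.8 + 12.3 + 8.7 + 6.7) / 8 = 6.7125
deviations (xᵢ − x̄): -19.5125, -2.2125, 4.5875, 5.4875, 4.0875, 5.5875, 1.9875, -0.0125
Σ(xᵢ − x̄)² = 488.6688 ⇒ m₂ = 488.6688/8 = 61.08359
Σ(xᵢ − x̄)³ = -6927.6001 ⇒ m₃ = -6927.6001/8 = -865.95001
m₂^(3/2) = 61.08359^(1.5) = 477.40490
g1 = m₃ / m₂^(3/2) = -865.95001 / 477.40490 ≈ -1.8139

-1.8139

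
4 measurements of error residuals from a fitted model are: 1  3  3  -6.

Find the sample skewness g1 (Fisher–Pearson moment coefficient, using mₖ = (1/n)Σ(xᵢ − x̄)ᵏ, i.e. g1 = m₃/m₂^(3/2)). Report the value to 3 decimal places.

-0.998

x̄ = (1 + 3 + 3 - 6) / 4 = 0.2500
deviations (xᵢ − x̄): 0.7500, 2.7500, 2.7500, -6.2500
Σ(xᵢ − x̄)² = 54.7500 ⇒ m₂ = 54.7500/4 = 13.68750
Σ(xᵢ − x̄)³ = -202.1250 ⇒ m₃ = -202.1250/4 = -50.53125
m₂^(3/2) = 13.68750^(1.5) = 50.63913
g1 = m₃ / m₂^(3/2) = -50.53125 / 50.63913 ≈ -0.998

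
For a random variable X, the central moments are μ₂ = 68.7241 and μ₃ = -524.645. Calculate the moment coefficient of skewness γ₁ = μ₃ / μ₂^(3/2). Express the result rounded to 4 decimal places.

-0.9209

σ = √μ₂ = √68.7241 = 8.29000
σ³ = μ₂^(3/2) = 569.72279
γ₁ = μ₃/σ³ = -524.645 / 569.72279 ≈ -0.9209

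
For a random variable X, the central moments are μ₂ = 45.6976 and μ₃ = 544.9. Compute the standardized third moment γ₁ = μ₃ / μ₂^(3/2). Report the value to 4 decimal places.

1.7639

σ = √μ₂ = √45.6976 = 6.76000
σ³ = μ₂^(3/2) = 308.91578
γ₁ = μ₃/σ³ = 544.9 / 308.91578 ≈ 1.7639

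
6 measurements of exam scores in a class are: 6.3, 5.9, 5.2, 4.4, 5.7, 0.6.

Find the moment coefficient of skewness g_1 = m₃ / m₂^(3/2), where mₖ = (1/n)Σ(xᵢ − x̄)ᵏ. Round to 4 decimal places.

-1.4309

x̄ = (6.3 + 5.9 + 5.2 + 4.4 + 5.7 + 0.6) / 6 = 4.6833
deviations (xᵢ − x̄): 1.6167, 1.2167, 0.5167, -0.2833, 1.0167, -4.0833
Σ(xᵢ − x̄)² = 22.1483 ⇒ m₂ = 22.1483/6 = 3.69139
Σ(xᵢ − x̄)³ = -60.8916 ⇒ m₃ = -60.8916/6 = -10.14859
m₂^(3/2) = 3.69139^(1.5) = 7.09226
g_1 = m₃ / m₂^(3/2) = -10.14859 / 7.09226 ≈ -1.4309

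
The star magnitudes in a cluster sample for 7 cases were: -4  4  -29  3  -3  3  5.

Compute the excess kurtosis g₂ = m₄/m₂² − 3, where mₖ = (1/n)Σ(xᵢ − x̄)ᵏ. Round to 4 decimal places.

1.3907

x̄ = -3.0000
Σ(xᵢ − x̄)² = 862.0000 ⇒ m₂ = 123.14286
Σ(xᵢ − x̄)⁴ = 466066.0000 ⇒ m₄ = 66580.85714
m₂² = 15164.16327
g₂ = m₄/m₂² − 3 = 4.39067 − 3 ≈ 1.3907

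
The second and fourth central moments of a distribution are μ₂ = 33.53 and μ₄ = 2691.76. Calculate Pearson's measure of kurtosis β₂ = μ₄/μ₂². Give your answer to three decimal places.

2.394

μ₂² = 33.53² = 1124.26090
μ₄/μ₂² = 2691.76 / 1124.26090 = 2.39425
β₂ ≈ 2.394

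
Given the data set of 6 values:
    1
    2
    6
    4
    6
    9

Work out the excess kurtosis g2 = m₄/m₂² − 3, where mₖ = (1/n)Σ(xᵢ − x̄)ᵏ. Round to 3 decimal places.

x̄ = 4.6667
Σ(xᵢ − x̄)² = 43.3333 ⇒ m₂ = 7.22222
Σ(xᵢ − x̄)⁴ = 590.4444 ⇒ m₄ = 98.40741
m₂² = 52.16049
g2 = m₄/m₂² − 3 = 1.88663 − 3 ≈ -1.113

-1.113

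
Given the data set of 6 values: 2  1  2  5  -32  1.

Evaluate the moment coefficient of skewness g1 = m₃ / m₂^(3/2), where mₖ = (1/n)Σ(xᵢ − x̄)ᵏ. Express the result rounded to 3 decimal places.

x̄ = (2 + 1 + 2 + 5 - 32 + 1) / 6 = -3.5000
deviations (xᵢ − x̄): 5.5000, 4.5000, 5.5000, 8.5000, -28.5000, 4.5000
Σ(xᵢ − x̄)² = 985.5000 ⇒ m₂ = 985.5000/6 = 164.25000
Σ(xᵢ − x̄)³ = -22020.0000 ⇒ m₃ = -22020.0000/6 = -3670.00000
m₂^(3/2) = 164.25000^(1.5) = 2105.02892
g1 = m₃ / m₂^(3/2) = -3670.00000 / 2105.02892 ≈ -1.743

-1.743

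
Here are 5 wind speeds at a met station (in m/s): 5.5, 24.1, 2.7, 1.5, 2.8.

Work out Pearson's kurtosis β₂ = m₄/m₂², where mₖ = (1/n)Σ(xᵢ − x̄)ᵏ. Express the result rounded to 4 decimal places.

x̄ = 7.3200
Σ(xᵢ − x̄)² = 360.5280 ⇒ m₂ = 72.10560
Σ(xᵢ − x̄)⁴ = 81312.0600 ⇒ m₄ = 16262.41200
m₂² = 5199.21755
β₂ = m₄/m₂² = 16262.41200 / 5199.21755 ≈ 3.1279

3.1279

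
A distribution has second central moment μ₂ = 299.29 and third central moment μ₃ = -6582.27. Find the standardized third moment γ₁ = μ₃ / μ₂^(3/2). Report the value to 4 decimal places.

-1.2713

σ = √μ₂ = √299.29 = 17.30000
σ³ = μ₂^(3/2) = 5177.71700
γ₁ = μ₃/σ³ = -6582.27 / 5177.71700 ≈ -1.2713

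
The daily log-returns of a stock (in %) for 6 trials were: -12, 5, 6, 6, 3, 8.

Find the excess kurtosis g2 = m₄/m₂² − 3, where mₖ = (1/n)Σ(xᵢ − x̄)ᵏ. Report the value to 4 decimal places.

0.8596

x̄ = 2.6667
Σ(xᵢ − x̄)² = 271.3333 ⇒ m₂ = 45.22222
Σ(xᵢ − x̄)⁴ = 47358.4444 ⇒ m₄ = 7893.07407
m₂² = 2045.04938
g2 = m₄/m₂² − 3 = 3.85960 − 3 ≈ 0.8596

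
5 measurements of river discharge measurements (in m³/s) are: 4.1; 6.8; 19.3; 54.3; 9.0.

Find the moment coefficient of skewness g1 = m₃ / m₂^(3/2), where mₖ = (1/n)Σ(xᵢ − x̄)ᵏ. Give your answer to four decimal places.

x̄ = (4.1 + 6.8 + 19.3 + 54.3 + 9.0) / 5 = 18.7000
deviations (xᵢ − x̄): -14.6000, -11.9000, 0.6000, 35.6000, -9.7000
Σ(xᵢ − x̄)² = 1716.5800 ⇒ m₂ = 1716.5800/5 = 343.31600
Σ(xᵢ − x̄)³ = 39408.2640 ⇒ m₃ = 39408.2640/5 = 7881.65280
m₂^(3/2) = 343.31600^(1.5) = 6361.22952
g1 = m₃ / m₂^(3/2) = 7881.65280 / 6361.22952 ≈ 1.2390

1.2390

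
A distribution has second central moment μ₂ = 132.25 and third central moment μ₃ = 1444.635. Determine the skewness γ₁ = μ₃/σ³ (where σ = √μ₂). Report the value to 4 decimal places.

σ = √μ₂ = √132.25 = 11.50000
σ³ = μ₂^(3/2) = 1520.87500
γ₁ = μ₃/σ³ = 1444.635 / 1520.87500 ≈ 0.9499

0.9499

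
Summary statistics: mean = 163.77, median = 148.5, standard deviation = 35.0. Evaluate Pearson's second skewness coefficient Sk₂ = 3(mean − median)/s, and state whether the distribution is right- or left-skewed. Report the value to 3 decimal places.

1.309, right-skewed

Sk₂ = 3(163.77 − 148.5) / 35.0 = 3 × 15.2700 / 35.0
    = 45.8100 / 35.0 ≈ 1.309
Sk₂ > 0 ⇒ mean > median ⇒ right-skewed (positive skew).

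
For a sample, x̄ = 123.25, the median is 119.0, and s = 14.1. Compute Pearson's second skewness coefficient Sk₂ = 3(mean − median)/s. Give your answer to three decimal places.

0.904

Sk₂ = 3(123.25 − 119.0) / 14.1 = 3 × 4.2500 / 14.1
    = 12.7500 / 14.1 ≈ 0.904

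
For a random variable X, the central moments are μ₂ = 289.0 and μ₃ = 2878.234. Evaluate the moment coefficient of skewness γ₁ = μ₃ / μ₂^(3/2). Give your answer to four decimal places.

σ = √μ₂ = √289.0 = 17.00000
σ³ = μ₂^(3/2) = 4913.00000
γ₁ = μ₃/σ³ = 2878.234 / 4913.00000 ≈ 0.5858

0.5858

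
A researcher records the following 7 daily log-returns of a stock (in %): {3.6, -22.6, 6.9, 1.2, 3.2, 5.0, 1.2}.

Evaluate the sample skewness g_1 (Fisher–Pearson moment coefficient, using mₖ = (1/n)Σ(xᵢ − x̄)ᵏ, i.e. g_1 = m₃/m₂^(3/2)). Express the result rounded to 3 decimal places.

-1.868

x̄ = (3.6 - 22.6 + 6.9 + 1.2 + 3.2 + 5.0 + 1.2) / 7 = -0.2143
deviations (xᵢ − x̄): 3.8143, -22.3857, 7.1143, 1.4143, 3.4143, 5.2143, 1.4143
Σ(xᵢ − x̄)² = 609.1286 ⇒ m₂ = 609.1286/7 = 87.01837
Σ(xᵢ − x̄)³ = -10615.1355 ⇒ m₃ = -10615.1355/7 = -1516.44792
m₂^(3/2) = 87.01837^(1.5) = 811.73897
g_1 = m₃ / m₂^(3/2) = -1516.44792 / 811.73897 ≈ -1.868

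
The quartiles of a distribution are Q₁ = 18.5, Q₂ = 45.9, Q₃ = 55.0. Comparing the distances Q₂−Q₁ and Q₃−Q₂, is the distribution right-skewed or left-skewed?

left-skewed

Q₂ − Q₁ = 27.4;  Q₃ − Q₂ = 9.1
Q₂ − Q₁ > Q₃ − Q₂ ⇒ the lower half is more spread out ⇒ left-skewed.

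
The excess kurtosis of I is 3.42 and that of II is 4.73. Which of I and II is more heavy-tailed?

II

Higher excess kurtosis ⇒ heavier tails relative to the normal distribution.
3.42 vs 4.73: the larger is 4.73, so II has heavier tails.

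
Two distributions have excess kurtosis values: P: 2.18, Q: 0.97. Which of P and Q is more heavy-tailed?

Higher excess kurtosis ⇒ heavier tails relative to the normal distribution.
2.18 vs 0.97: the larger is 2.18, so P has heavier tails.

P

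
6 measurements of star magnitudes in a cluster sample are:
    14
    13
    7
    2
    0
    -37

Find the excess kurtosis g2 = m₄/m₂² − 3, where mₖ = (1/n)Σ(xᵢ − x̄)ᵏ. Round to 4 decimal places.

x̄ = -0.1667
Σ(xᵢ − x̄)² = 1786.8333 ⇒ m₂ = 297.80556
Σ(xᵢ − x̄)⁴ = 1913612.1528 ⇒ m₄ = 318935.35880
m₂² = 88688.14892
g2 = m₄/m₂² − 3 = 3.59614 − 3 ≈ 0.5961

0.5961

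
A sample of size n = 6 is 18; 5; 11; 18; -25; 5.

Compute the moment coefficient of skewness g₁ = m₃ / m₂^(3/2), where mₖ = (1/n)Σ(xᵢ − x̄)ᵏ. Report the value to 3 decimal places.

x̄ = (18 + 5 + 11 + 18 - 25 + 5) / 6 = 5.3333
deviations (xᵢ − x̄): 12.6667, -0.3333, 5.6667, 12.6667, -30.3333, -0.3333
Σ(xᵢ − x̄)² = 1273.3333 ⇒ m₂ = 1273.3333/6 = 212.22222
Σ(xᵢ − x̄)³ = -23663.5556 ⇒ m₃ = -23663.5556/6 = -3943.92593
m₂^(3/2) = 212.22222^(1.5) = 3091.62127
g₁ = m₃ / m₂^(3/2) = -3943.92593 / 3091.62127 ≈ -1.276

-1.276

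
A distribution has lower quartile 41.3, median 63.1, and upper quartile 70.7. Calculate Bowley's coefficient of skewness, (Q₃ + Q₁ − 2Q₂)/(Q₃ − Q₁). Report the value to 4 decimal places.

-0.4830

numerator: Q₃ + Q₁ − 2Q₂ = 70.7 + 41.3 − 2×63.1 = -14.2000
denominator: Q₃ − Q₁ = 70.7 − 41.3 = 29.4000
Bowley skewness = -14.2000 / 29.4000 ≈ -0.4830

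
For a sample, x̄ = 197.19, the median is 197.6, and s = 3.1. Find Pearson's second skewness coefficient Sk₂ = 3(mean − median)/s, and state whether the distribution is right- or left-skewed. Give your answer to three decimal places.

Sk₂ = 3(197.19 − 197.6) / 3.1 = 3 × -0.4100 / 3.1
    = -1.2300 / 3.1 ≈ -0.397
Sk₂ < 0 ⇒ mean < median ⇒ left-skewed (negative skew).

-0.397, left-skewed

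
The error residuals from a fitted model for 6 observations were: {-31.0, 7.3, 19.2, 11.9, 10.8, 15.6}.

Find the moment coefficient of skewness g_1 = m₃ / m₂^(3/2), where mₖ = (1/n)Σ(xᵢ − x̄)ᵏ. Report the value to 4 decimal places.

x̄ = (-31.0 + 7.3 + 19.2 + 11.9 + 10.8 + 15.6) / 6 = 5.6333
deviations (xᵢ − x̄): -36.6333, 1.6667, 13.5667, 6.2667, 5.1667, 9.9667
Σ(xᵢ − x̄)² = 1694.1333 ⇒ m₂ = 1694.1333/6 = 282.35556
Σ(xᵢ − x̄)³ = -45286.2856 ⇒ m₃ = -45286.2856/6 = -7547.71426
m₂^(3/2) = 282.35556^(1.5) = 4744.54430
g_1 = m₃ / m₂^(3/2) = -7547.71426 / 4744.54430 ≈ -1.5908

-1.5908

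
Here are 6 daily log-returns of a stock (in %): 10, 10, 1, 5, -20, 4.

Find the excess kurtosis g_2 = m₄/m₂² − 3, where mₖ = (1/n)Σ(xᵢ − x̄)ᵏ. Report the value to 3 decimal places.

x̄ = 1.6667
Σ(xᵢ − x̄)² = 625.3333 ⇒ m₂ = 104.22222
Σ(xᵢ − x̄)⁴ = 230176.4444 ⇒ m₄ = 38362.74074
m₂² = 10862.27160
g_2 = m₄/m₂² − 3 = 3.53174 − 3 ≈ 0.532

0.532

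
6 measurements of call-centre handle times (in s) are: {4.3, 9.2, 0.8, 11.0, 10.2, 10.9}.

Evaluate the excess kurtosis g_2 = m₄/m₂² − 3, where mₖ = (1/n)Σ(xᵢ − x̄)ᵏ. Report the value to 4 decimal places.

x̄ = 7.7333
Σ(xᵢ − x̄)² = 88.7933 ⇒ m₂ = 14.79889
Σ(xᵢ − x̄)⁴ = 2705.8601 ⇒ m₄ = 450.97669
m₂² = 219.00711
g_2 = m₄/m₂² − 3 = 2.05919 − 3 ≈ -0.9408

-0.9408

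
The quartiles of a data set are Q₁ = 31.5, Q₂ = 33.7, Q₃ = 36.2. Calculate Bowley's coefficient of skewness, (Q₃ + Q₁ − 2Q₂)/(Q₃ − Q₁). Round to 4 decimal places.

numerator: Q₃ + Q₁ − 2Q₂ = 36.2 + 31.5 − 2×33.7 = 0.3000
denominator: Q₃ − Q₁ = 36.2 − 31.5 = 4.7000
Bowley skewness = 0.3000 / 4.7000 ≈ 0.0638

0.0638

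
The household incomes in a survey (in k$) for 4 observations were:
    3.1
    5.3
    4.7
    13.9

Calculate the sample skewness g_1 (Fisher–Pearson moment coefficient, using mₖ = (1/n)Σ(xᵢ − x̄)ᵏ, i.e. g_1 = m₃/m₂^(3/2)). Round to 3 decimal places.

1.026

x̄ = (3.1 + 5.3 + 4.7 + 13.9) / 4 = 6.7500
deviations (xᵢ − x̄): -3.6500, -1.4500, -2.0500, 7.1500
Σ(xᵢ − x̄)² = 70.7500 ⇒ m₂ = 70.7500/4 = 17.68750
Σ(xᵢ − x̄)³ = 305.2350 ⇒ m₃ = 305.2350/4 = 76.30875
m₂^(3/2) = 17.68750^(1.5) = 74.38745
g_1 = m₃ / m₂^(3/2) = 76.30875 / 74.38745 ≈ 1.026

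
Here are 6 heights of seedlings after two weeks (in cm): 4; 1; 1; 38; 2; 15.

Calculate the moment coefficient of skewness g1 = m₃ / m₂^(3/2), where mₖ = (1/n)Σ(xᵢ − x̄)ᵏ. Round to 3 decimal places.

1.353

x̄ = (4 + 1 + 1 + 38 + 2 + 15) / 6 = 10.1667
deviations (xᵢ − x̄): -6.1667, -9.1667, -9.1667, 27.8333, -8.1667, 4.8333
Σ(xᵢ − x̄)² = 1070.8333 ⇒ m₂ = 1070.8333/6 = 178.47222
Σ(xᵢ − x̄)³ = 19355.5556 ⇒ m₃ = 19355.5556/6 = 3225.92593
m₂^(3/2) = 178.47222^(1.5) = 2384.27281
g1 = m₃ / m₂^(3/2) = 3225.92593 / 2384.27281 ≈ 1.353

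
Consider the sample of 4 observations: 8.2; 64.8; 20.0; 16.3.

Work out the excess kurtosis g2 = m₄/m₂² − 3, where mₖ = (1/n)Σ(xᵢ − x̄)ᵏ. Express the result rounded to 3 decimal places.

x̄ = 27.3250
Σ(xᵢ − x̄)² = 1945.3475 ⇒ m₂ = 486.33687
Σ(xᵢ − x̄)⁴ = 2123708.8691 ⇒ m₄ = 530927.21726
m₂² = 236523.55598
g2 = m₄/m₂² − 3 = 2.24471 − 3 ≈ -0.755

-0.755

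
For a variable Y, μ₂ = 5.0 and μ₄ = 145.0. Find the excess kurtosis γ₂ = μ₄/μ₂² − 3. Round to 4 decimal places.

μ₂² = 5.0² = 25.00000
μ₄/μ₂² = 145.0 / 25.00000 = 5.80000
γ₂ = 5.80000 − 3 ≈ 2.8000

2.8000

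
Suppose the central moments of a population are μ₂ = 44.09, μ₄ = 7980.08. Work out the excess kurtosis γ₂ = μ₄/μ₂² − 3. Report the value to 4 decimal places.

μ₂² = 44.09² = 1943.92810
μ₄/μ₂² = 7980.08 / 1943.92810 = 4.10513
γ₂ = 4.10513 − 3 ≈ 1.1051

1.1051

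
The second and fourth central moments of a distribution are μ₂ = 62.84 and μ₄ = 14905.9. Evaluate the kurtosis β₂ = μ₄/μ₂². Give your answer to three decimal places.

3.775

μ₂² = 62.84² = 3948.86560
μ₄/μ₂² = 14905.9 / 3948.86560 = 3.77473
β₂ ≈ 3.775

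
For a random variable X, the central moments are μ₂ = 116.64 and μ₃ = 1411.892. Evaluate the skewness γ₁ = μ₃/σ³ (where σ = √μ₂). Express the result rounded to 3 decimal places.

1.121

σ = √μ₂ = √116.64 = 10.80000
σ³ = μ₂^(3/2) = 1259.71200
γ₁ = μ₃/σ³ = 1411.892 / 1259.71200 ≈ 1.121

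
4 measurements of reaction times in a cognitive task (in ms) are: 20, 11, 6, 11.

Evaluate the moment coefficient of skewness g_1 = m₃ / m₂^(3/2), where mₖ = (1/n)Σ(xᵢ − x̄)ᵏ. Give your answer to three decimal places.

x̄ = (20 + 11 + 6 + 11) / 4 = 12.0000
deviations (xᵢ − x̄): 8.0000, -1.0000, -6.0000, -1.0000
Σ(xᵢ − x̄)² = 102.0000 ⇒ m₂ = 102.0000/4 = 25.50000
Σ(xᵢ − x̄)³ = 294.0000 ⇒ m₃ = 294.0000/4 = 73.50000
m₂^(3/2) = 25.50000^(1.5) = 128.76869
g_1 = m₃ / m₂^(3/2) = 73.50000 / 128.76869 ≈ 0.571

0.571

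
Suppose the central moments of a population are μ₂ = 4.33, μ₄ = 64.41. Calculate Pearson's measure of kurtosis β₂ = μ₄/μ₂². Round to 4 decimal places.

3.4354

μ₂² = 4.33² = 18.74890
μ₄/μ₂² = 64.41 / 18.74890 = 3.43540
β₂ ≈ 3.4354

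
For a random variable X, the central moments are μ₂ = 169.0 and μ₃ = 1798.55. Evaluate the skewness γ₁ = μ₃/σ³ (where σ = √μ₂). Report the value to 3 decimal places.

0.819

σ = √μ₂ = √169.0 = 13.00000
σ³ = μ₂^(3/2) = 2197.00000
γ₁ = μ₃/σ³ = 1798.55 / 2197.00000 ≈ 0.819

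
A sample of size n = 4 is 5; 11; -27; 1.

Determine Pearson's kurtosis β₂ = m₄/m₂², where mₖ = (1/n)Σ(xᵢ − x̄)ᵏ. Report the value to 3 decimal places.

x̄ = -2.5000
Σ(xᵢ − x̄)² = 851.0000 ⇒ m₂ = 212.75000
Σ(xᵢ − x̄)⁴ = 396829.2500 ⇒ m₄ = 99207.31250
m₂² = 45262.56250
β₂ = m₄/m₂² = 99207.31250 / 45262.56250 ≈ 2.192

2.192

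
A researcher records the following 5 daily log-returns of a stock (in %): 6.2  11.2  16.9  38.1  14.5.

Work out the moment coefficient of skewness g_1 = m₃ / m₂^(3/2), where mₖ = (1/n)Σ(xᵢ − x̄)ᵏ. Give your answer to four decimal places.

x̄ = (6.2 + 11.2 + 16.9 + 38.1 + 14.5) / 5 = 17.3800
deviations (xᵢ − x̄): -11.1800, -6.1800, -0.4800, 20.7200, -2.8800
Σ(xᵢ − x̄)² = 601.0280 ⇒ m₂ = 601.0280/5 = 120.20560
Σ(xᵢ − x̄)³ = 7238.0347 ⇒ m₃ = 7238.0347/5 = 1447.60694
m₂^(3/2) = 120.20560^(1.5) = 1317.91394
g_1 = m₃ / m₂^(3/2) = 1447.60694 / 1317.91394 ≈ 1.0984

1.0984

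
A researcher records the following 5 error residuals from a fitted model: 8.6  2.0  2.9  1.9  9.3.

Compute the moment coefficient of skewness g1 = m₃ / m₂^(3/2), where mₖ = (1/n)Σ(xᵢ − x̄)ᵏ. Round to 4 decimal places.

0.3891

x̄ = (8.6 + 2.0 + 2.9 + 1.9 + 9.3) / 5 = 4.9400
deviations (xᵢ − x̄): 3.6600, -2.9400, -2.0400, -3.0400, 4.3600
Σ(xᵢ − x̄)² = 54.4520 ⇒ m₂ = 54.4520/5 = 10.89040
Σ(xᵢ − x̄)³ = 69.9134 ⇒ m₃ = 69.9134/5 = 13.98269
m₂^(3/2) = 10.89040^(1.5) = 35.93898
g1 = m₃ / m₂^(3/2) = 13.98269 / 35.93898 ≈ 0.3891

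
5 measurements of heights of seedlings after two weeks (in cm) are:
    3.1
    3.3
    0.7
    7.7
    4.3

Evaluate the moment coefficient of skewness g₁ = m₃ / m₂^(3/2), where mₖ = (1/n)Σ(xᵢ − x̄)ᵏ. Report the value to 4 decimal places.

x̄ = (3.1 + 3.3 + 0.7 + 7.7 + 4.3) / 5 = 3.8200
deviations (xᵢ − x̄): -0.7200, -0.5200, -3.1200, 3.8800, 0.4800
Σ(xᵢ − x̄)² = 25.8080 ⇒ m₂ = 25.8080/5 = 5.16160
Σ(xᵢ − x̄)³ = 27.6365 ⇒ m₃ = 27.6365/5 = 5.52730
m₂^(3/2) = 5.16160^(1.5) = 11.72672
g₁ = m₃ / m₂^(3/2) = 5.52730 / 11.72672 ≈ 0.4713

0.4713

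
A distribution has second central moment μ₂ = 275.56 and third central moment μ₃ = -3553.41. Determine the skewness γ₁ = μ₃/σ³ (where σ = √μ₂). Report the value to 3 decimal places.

-0.777

σ = √μ₂ = √275.56 = 16.60000
σ³ = μ₂^(3/2) = 4574.29600
γ₁ = μ₃/σ³ = -3553.41 / 4574.29600 ≈ -0.777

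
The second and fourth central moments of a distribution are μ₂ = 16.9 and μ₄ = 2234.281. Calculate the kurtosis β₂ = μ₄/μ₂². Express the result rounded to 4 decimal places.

μ₂² = 16.9² = 285.61000
μ₄/μ₂² = 2234.281 / 285.61000 = 7.82284
β₂ ≈ 7.8228

7.8228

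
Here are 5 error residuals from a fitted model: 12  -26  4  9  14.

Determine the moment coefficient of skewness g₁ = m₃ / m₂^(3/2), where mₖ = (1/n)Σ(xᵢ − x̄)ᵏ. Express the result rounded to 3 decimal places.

-1.313

x̄ = (12 - 26 + 4 + 9 + 14) / 5 = 2.6000
deviations (xᵢ − x̄): 9.4000, -28.6000, 1.4000, 6.4000, 11.4000
Σ(xᵢ − x̄)² = 1079.2000 ⇒ m₂ = 1079.2000/5 = 215.84000
Σ(xᵢ − x̄)³ = -20816.6400 ⇒ m₃ = -20816.6400/5 = -4163.32800
m₂^(3/2) = 215.84000^(1.5) = 3171.01209
g₁ = m₃ / m₂^(3/2) = -4163.32800 / 3171.01209 ≈ -1.313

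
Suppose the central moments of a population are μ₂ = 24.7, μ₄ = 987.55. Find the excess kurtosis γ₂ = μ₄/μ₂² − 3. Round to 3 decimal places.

μ₂² = 24.7² = 610.09000
μ₄/μ₂² = 987.55 / 610.09000 = 1.61870
γ₂ = 1.61870 − 3 ≈ -1.381

-1.381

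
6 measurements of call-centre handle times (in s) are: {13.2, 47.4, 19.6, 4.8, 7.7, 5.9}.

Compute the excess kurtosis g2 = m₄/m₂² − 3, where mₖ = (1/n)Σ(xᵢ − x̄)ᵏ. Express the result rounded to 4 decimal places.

0.3845

x̄ = 16.4333
Σ(xᵢ − x̄)² = 1301.9733 ⇒ m₂ = 216.99556
Σ(xᵢ − x̄)⁴ = 956207.9638 ⇒ m₄ = 159367.99396
m₂² = 47087.07113
g2 = m₄/m₂² − 3 = 3.38454 − 3 ≈ 0.3845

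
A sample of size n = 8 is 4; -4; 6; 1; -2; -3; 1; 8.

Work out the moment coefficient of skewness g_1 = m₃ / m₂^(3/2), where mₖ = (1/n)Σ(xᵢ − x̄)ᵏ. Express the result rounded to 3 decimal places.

x̄ = (4 - 4 + 6 + 1 - 2 - 3 + 1 + 8) / 8 = 1.3750
deviations (xᵢ − x̄): 2.6250, -5.3750, 4.6250, -0.3750, -3.3750, -4.3750, -0.3750, 6.6250
Σ(xᵢ − x̄)² = 131.8750 ⇒ m₂ = 131.8750/8 = 16.48438
Σ(xᵢ − x̄)³ = 130.2188 ⇒ m₃ = 130.2188/8 = 16.27734
m₂^(3/2) = 16.48438^(1.5) = 66.92814
g_1 = m₃ / m₂^(3/2) = 16.27734 / 66.92814 ≈ 0.243

0.243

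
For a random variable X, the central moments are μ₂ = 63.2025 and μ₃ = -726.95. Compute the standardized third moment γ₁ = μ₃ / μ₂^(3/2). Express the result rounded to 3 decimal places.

σ = √μ₂ = √63.2025 = 7.95000
σ³ = μ₂^(3/2) = 502.45988
γ₁ = μ₃/σ³ = -726.95 / 502.45988 ≈ -1.447

-1.447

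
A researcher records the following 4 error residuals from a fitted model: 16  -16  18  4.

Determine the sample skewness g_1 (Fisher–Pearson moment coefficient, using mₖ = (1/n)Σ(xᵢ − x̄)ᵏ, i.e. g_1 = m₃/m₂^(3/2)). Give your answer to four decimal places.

x̄ = (16 - 16 + 18 + 4) / 4 = 5.5000
deviations (xᵢ − x̄): 10.5000, -21.5000, 12.5000, -1.5000
Σ(xᵢ − x̄)² = 731.0000 ⇒ m₂ = 731.0000/4 = 182.75000
Σ(xᵢ − x̄)³ = -6831.0000 ⇒ m₃ = -6831.0000/4 = -1707.75000
m₂^(3/2) = 182.75000^(1.5) = 2470.50694
g_1 = m₃ / m₂^(3/2) = -1707.75000 / 2470.50694 ≈ -0.6913

-0.6913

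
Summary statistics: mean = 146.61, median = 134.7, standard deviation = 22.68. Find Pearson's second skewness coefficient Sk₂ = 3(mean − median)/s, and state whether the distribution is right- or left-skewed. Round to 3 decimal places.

Sk₂ = 3(146.61 − 134.7) / 22.68 = 3 × 11.9100 / 22.68
    = 35.7300 / 22.68 ≈ 1.575
Sk₂ > 0 ⇒ mean > median ⇒ right-skewed (positive skew).

1.575, right-skewed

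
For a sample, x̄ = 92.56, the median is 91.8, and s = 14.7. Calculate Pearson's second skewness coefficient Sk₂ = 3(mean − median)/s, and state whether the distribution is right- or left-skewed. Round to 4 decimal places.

Sk₂ = 3(92.56 − 91.8) / 14.7 = 3 × 0.7600 / 14.7
    = 2.2800 / 14.7 ≈ 0.1551
Sk₂ > 0 ⇒ mean > median ⇒ right-skewed (positive skew).

0.1551, right-skewed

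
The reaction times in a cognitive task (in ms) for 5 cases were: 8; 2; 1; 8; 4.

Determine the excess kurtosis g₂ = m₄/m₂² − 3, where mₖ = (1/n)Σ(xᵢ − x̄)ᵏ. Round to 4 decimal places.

x̄ = 4.6000
Σ(xᵢ − x̄)² = 43.2000 ⇒ m₂ = 8.64000
Σ(xᵢ − x̄)⁴ = 481.0560 ⇒ m₄ = 96.21120
m₂² = 74.64960
g₂ = m₄/m₂² − 3 = 1.28884 − 3 ≈ -1.7112

-1.7112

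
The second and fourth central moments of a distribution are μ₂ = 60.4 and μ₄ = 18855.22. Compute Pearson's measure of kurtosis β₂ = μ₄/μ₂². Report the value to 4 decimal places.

5.1684

μ₂² = 60.4² = 3648.16000
μ₄/μ₂² = 18855.22 / 3648.16000 = 5.16842
β₂ ≈ 5.1684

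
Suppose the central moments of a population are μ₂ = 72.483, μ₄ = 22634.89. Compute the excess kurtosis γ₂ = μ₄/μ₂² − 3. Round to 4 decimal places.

μ₂² = 72.483² = 5253.78529
μ₄/μ₂² = 22634.89 / 5253.78529 = 4.30830
γ₂ = 4.30830 − 3 ≈ 1.3083

1.3083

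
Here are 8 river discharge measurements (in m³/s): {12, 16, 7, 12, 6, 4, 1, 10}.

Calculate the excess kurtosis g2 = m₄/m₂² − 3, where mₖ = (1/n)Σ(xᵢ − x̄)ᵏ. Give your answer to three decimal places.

-0.991

x̄ = 8.5000
Σ(xᵢ − x̄)² = 168.0000 ⇒ m₂ = 21.00000
Σ(xᵢ − x̄)⁴ = 7087.5000 ⇒ m₄ = 885.93750
m₂² = 441.00000
g2 = m₄/m₂² − 3 = 2.00893 − 3 ≈ -0.991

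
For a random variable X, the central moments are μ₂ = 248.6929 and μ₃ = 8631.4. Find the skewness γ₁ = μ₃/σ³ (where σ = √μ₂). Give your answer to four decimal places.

2.2008

σ = √μ₂ = √248.6929 = 15.77000
σ³ = μ₂^(3/2) = 3921.88703
γ₁ = μ₃/σ³ = 8631.4 / 3921.88703 ≈ 2.2008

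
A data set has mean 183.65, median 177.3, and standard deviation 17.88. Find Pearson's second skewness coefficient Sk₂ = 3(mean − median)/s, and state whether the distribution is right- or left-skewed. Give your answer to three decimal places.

1.065, right-skewed

Sk₂ = 3(183.65 − 177.3) / 17.88 = 3 × 6.3500 / 17.88
    = 19.0500 / 17.88 ≈ 1.065
Sk₂ > 0 ⇒ mean > median ⇒ right-skewed (positive skew).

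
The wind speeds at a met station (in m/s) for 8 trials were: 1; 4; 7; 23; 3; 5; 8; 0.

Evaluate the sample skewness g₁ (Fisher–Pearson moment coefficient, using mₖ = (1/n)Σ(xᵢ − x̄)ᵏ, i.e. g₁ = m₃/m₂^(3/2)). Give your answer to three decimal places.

1.656

x̄ = (1 + 4 + 7 + 23 + 3 + 5 + 8 + 0) / 8 = 6.3750
deviations (xᵢ − x̄): -5.3750, -2.3750, 0.6250, 16.6250, -3.3750, -1.3750, 1.6250, -6.3750
Σ(xᵢ − x̄)² = 367.8750 ⇒ m₂ = 367.8750/8 = 45.98438
Σ(xᵢ − x̄)³ = 4130.7188 ⇒ m₃ = 4130.7188/8 = 516.33984
m₂^(3/2) = 45.98438^(1.5) = 311.82823
g₁ = m₃ / m₂^(3/2) = 516.33984 / 311.82823 ≈ 1.656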